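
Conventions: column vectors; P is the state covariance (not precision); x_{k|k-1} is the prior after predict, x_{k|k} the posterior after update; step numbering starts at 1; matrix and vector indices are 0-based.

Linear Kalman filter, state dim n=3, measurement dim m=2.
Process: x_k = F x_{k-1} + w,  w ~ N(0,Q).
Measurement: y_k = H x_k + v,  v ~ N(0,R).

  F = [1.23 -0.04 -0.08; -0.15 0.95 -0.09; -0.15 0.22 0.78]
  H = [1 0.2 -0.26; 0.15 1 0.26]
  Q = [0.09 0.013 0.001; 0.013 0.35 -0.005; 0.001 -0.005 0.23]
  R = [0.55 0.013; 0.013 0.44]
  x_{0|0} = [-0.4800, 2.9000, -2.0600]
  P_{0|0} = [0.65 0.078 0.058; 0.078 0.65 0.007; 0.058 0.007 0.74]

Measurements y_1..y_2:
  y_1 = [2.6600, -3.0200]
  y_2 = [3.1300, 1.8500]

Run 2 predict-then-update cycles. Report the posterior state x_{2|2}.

x_post = [1.9312, 0.9965, -2.1162]

step 1: x^-=[-0.5416, 3.0124, -0.8968]  P^-=[1.0601 -0.0409 -0.0932; -0.0409 0.9354 0.0789; -0.0932 0.0789 0.7100]  S=[1.7194 0.2319; 0.2319 1.4687]  K=[0.6307 -0.0357; -0.0145 0.6489; -0.1791 0.1982]  nu=[2.3660, -5.7180]  x^+=[1.1547, -0.7325, -2.4537]  P^+=[0.3847 -0.0863 0.0809; -0.0863 0.3209 -0.0868; 0.0809 -0.0868 0.6136]
step 2: x^-=[1.6459, -0.6482, -2.2483]  P^-=[0.6685 -0.1688 -0.0521; -0.1688 0.6948 -0.0282; -0.0521 -0.0282 0.5845]  S=[1.2483 0.0332; 0.0332 1.1200]  K=[0.5217 -0.0887; -0.0338 0.5922; -0.1709 0.1086]  nu=[1.0292, 2.8359]  x^+=[1.9312, 0.9965, -2.1162]  P^+=[0.3230 -0.0983 0.0676; -0.0983 0.3019 -0.1040; 0.0676 -0.1040 0.5360]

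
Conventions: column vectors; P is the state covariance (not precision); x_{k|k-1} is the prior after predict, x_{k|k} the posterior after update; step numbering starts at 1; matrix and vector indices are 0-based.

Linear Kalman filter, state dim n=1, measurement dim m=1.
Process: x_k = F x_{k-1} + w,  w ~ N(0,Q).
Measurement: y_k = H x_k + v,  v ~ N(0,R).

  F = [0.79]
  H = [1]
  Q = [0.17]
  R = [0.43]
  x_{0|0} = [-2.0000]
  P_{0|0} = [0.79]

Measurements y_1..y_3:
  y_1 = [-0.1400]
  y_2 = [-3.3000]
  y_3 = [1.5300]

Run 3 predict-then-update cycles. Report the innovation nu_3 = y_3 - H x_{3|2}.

step 1: x^-=[-1.5800]  P^-=[0.6630]  S=[1.0930]  K=[0.6066]  nu=[1.4400]  x^+=[-0.7065]  P^+=[0.2608]
step 2: x^-=[-0.5581]  P^-=[0.3328]  S=[0.7628]  K=[0.4363]  nu=[-2.7419]  x^+=[-1.7544]  P^+=[0.1876]
step 3: x^-=[-1.3859]  P^-=[0.2871]  S=[0.7171]  K=[0.4003]  nu=[2.9159]  x^+=[-0.2186]  P^+=[0.1721]

innov = [2.9159]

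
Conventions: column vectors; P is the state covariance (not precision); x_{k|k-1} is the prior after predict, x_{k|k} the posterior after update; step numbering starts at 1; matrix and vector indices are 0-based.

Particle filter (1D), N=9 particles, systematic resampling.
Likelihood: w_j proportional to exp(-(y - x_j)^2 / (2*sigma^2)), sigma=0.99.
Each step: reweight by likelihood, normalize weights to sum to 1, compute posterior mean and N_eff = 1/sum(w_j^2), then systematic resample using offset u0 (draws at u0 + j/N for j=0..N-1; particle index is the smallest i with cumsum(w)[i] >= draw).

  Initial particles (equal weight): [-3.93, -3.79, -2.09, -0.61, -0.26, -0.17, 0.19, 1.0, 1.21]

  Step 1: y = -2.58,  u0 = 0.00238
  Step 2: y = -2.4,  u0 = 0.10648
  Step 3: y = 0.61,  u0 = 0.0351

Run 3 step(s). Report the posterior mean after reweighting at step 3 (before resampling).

step 1: w=[0.1945, 0.2335, 0.4360, 0.0681, 0.0316, 0.0255, 0.0098, 0.0007, 0.0003]  mean=-2.6116  Neff=3.4624  idx=[0, 0, 1, 1, 2, 2, 2, 2, 3]
step 2: w=[0.0566, 0.0566, 0.0697, 0.0697, 0.1778, 0.1778, 0.1778, 0.1778, 0.0364]  mean=-2.4812  Neff=6.9516  idx=[1, 3, 4, 5, 5, 6, 6, 7, 8]
step 3: w=[0.0000, 0.0001, 0.0395, 0.0395, 0.0395, 0.0395, 0.0395, 0.0395, 0.7627]  mean=-0.9615  Neff=1.6919  idx=[2, 5, 8, 8, 8, 8, 8, 8, 8]

post_mean = -0.9615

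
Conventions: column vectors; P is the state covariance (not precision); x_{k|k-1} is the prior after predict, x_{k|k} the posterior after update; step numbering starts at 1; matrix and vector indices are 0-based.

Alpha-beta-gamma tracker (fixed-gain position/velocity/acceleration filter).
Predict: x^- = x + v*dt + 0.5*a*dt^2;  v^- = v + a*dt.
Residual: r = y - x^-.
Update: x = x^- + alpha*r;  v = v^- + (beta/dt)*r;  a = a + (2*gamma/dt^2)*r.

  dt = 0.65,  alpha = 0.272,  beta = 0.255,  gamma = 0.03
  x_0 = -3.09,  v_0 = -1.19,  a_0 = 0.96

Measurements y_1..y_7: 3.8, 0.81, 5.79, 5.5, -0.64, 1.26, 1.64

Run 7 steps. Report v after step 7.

step 1: x_pred=-3.6607  r=7.4607  x^+=-1.6314  v^+=2.3609  a^+=2.0195
step 2: x_pred=0.3298  r=0.4802  x^+=0.4604  v^+=3.8620  a^+=2.0877
step 3: x_pred=3.4117  r=2.3783  x^+=4.0586  v^+=6.1520  a^+=2.4254
step 4: x_pred=8.5698  r=-3.0698  x^+=7.7348  v^+=6.5242  a^+=1.9895
step 5: x_pred=12.3958  r=-13.0358  x^+=8.8501  v^+=2.7033  a^+=0.1383
step 6: x_pred=10.6365  r=-9.3765  x^+=8.0861  v^+=-0.8852  a^+=-1.1933
step 7: x_pred=7.2586  r=-5.6186  x^+=5.7303  v^+=-3.8651  a^+=-1.9912

v_post = -3.8651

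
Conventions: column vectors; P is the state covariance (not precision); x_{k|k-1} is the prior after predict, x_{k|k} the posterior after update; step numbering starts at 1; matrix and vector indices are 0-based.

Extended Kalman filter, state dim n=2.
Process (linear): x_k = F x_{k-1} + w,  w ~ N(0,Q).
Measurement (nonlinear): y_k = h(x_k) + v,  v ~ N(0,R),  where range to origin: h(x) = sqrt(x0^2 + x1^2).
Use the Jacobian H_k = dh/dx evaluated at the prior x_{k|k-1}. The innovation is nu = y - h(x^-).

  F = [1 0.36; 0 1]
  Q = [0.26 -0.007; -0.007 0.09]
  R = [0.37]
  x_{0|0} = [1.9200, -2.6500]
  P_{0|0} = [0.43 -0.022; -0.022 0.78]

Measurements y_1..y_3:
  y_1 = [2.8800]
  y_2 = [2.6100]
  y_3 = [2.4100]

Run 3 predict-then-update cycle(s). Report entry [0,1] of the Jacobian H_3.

step 1: x^-=[0.9660, -2.6500]  P^-=[0.7752 0.2518; 0.2518 0.8700]  H_jac=[0.3425 -0.9395]  S=[1.0668]  K=[0.0271; -0.6853]  nu=[0.0594]  x^+=[0.9676, -2.6907]  P^+=[0.7745 0.2716; 0.2716 0.3689]
step 2: x^-=[-0.0010, -2.6907]  P^-=[1.2778 0.3974; 0.3974 0.4589]  H_jac=[-0.0004 -1.0000]  S=[0.8292]  K=[-0.4799; -0.5536]  nu=[-0.0807]  x^+=[0.0377, -2.6460]  P^+=[1.0869 0.1771; 0.1771 0.2048]
step 3: x^-=[-0.9149, -2.6460]  P^-=[1.5010 0.2439; 0.2439 0.2948]  H_jac=[-0.3268 -0.9451]  S=[0.9442]  K=[-0.7636; -0.3794]  nu=[-0.3897]  x^+=[-0.6173, -2.4982]  P^+=[0.9505 -0.0297; -0.0297 0.1588]

H_jac[0,1] = -0.9451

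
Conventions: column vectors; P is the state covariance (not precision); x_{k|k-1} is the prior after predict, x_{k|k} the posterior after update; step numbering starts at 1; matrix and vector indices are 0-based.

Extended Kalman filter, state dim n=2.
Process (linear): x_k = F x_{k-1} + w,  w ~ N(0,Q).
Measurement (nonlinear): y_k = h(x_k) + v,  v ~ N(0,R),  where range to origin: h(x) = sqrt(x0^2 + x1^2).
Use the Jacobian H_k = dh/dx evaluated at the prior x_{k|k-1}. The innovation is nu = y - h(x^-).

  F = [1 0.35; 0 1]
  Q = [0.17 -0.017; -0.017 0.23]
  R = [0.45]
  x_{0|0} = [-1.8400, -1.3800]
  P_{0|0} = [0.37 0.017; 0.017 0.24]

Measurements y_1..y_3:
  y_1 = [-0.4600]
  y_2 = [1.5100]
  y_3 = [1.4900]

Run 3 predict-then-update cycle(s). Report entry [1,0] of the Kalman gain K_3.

K[1,0] = -0.3716

step 1: x^-=[-2.3230, -1.3800]  P^-=[0.5813 0.0840; 0.0840 0.4700]  H_jac=[-0.8597 -0.5107]  S=[1.0760]  K=[-0.5043; -0.2902]  nu=[-3.1620]  x^+=[-0.7283, -0.4624]  P^+=[0.3076 -0.0735; -0.0735 0.3794]
step 2: x^-=[-0.8902, -0.4624]  P^-=[0.4727 0.0423; 0.0423 0.6094]  H_jac=[-0.8874 -0.4610]  S=[0.9863]  K=[-0.4450; -0.3229]  nu=[0.5069]  x^+=[-1.1158, -0.6261]  P^+=[0.2773 -0.0994; -0.0994 0.5066]
step 3: x^-=[-1.3349, -0.6261]  P^-=[0.4398 0.0609; 0.0609 0.7366]  H_jac=[-0.9054 -0.4246]  S=[0.9901]  K=[-0.4283; -0.3716]  nu=[0.0156]  x^+=[-1.3416, -0.6318]  P^+=[0.2582 -0.0967; -0.0967 0.5999]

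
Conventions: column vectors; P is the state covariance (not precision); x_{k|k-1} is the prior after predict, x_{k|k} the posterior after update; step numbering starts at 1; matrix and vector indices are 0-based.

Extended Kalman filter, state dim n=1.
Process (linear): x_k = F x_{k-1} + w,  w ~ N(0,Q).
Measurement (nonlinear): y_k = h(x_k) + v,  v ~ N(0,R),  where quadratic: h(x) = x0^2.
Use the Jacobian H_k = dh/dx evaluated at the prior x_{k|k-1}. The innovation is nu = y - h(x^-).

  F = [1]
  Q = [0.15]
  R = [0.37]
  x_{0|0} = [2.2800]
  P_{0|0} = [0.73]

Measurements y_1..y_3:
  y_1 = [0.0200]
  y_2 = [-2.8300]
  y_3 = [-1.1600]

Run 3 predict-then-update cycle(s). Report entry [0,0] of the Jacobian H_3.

step 1: x^-=[2.2800]  P^-=[0.8800]  H_jac=[4.5600]  S=[18.6684]  K=[0.2150]  nu=[-5.1784]  x^+=[1.1669]  P^+=[0.0174]
step 2: x^-=[1.1669]  P^-=[0.1674]  H_jac=[2.3338]  S=[1.2820]  K=[0.3048]  nu=[-4.1916]  x^+=[-0.1108]  P^+=[0.0483]
step 3: x^-=[-0.1108]  P^-=[0.1983]  H_jac=[-0.2216]  S=[0.3797]  K=[-0.1157]  nu=[-1.1723]  x^+=[0.0249]  P^+=[0.1932]

H_jac[0,0] = -0.2216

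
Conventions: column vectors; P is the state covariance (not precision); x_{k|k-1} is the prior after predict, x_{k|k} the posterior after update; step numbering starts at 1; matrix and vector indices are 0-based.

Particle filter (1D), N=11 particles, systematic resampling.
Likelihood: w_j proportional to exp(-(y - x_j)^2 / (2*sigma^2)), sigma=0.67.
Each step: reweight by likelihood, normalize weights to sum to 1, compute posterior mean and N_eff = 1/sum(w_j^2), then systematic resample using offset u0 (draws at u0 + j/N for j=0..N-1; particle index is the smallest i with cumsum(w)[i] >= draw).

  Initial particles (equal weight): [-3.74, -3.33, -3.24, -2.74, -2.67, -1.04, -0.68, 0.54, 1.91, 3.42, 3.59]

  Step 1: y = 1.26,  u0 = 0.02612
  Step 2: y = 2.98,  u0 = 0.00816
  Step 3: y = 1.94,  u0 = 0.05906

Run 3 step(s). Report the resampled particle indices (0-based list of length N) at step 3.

resampled_idx = [0, 1, 2, 3, 4, 5, 6, 7, 8, 9, 10]

step 1: w=[0.0000, 0.0000, 0.0000, 0.0000, 0.0000, 0.0023, 0.0125, 0.4633, 0.5155, 0.0046, 0.0020]  mean=1.2465  Neff=2.0812  idx=[7, 7, 7, 7, 7, 8, 8, 8, 8, 8, 8]
step 2: w=[0.0008, 0.0008, 0.0008, 0.0008, 0.0008, 0.1660, 0.1660, 0.1660, 0.1660, 0.1660, 0.1660]  mean=1.9046  Neff=6.0472  idx=[5, 5, 6, 6, 7, 7, 8, 8, 9, 9, 10]
step 3: w=[0.0909, 0.0909, 0.0909, 0.0909, 0.0909, 0.0909, 0.0909, 0.0909, 0.0909, 0.0909, 0.0909]  mean=1.9100  Neff=11.0000  idx=[0, 1, 2, 3, 4, 5, 6, 7, 8, 9, 10]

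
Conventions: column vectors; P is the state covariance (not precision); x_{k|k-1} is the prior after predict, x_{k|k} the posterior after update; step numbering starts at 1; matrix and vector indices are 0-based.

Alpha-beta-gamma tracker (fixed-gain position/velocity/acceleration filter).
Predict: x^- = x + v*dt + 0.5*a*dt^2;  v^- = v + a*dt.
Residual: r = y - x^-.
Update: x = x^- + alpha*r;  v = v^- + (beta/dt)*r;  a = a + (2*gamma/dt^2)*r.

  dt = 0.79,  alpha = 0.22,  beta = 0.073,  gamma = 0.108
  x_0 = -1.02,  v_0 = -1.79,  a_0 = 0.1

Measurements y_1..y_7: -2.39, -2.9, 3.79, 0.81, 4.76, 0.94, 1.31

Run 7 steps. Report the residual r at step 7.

step 1: x_pred=-2.4029  r=0.0129  x^+=-2.4001  v^+=-1.7098  a^+=0.1045
step 2: x_pred=-3.7182  r=0.8182  x^+=-3.5382  v^+=-1.5517  a^+=0.3876
step 3: x_pred=-4.6431  r=8.4331  x^+=-2.7878  v^+=-0.4662  a^+=3.3063
step 4: x_pred=-2.1243  r=2.9343  x^+=-1.4788  v^+=2.4170  a^+=4.3219
step 5: x_pred=1.7793  r=2.9807  x^+=2.4350  v^+=6.1067  a^+=5.3535
step 6: x_pred=8.9299  r=-7.9899  x^+=7.1721  v^+=9.5976  a^+=2.5882
step 7: x_pred=15.5619  r=-14.2519  x^+=12.4265  v^+=10.3254  a^+=-2.3443

resid = -14.2519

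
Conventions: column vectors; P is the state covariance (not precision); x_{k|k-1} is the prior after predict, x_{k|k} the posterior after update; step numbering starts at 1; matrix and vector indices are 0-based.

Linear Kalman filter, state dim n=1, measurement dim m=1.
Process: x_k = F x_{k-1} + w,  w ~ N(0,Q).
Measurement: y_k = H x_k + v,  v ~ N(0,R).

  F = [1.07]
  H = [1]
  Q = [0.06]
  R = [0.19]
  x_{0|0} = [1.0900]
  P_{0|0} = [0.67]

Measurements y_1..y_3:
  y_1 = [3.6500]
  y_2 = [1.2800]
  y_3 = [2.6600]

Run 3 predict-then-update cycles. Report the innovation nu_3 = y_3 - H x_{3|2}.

step 1: x^-=[1.1663]  P^-=[0.8271]  S=[1.0171]  K=[0.8132]  nu=[2.4837]  x^+=[3.1860]  P^+=[0.1545]
step 2: x^-=[3.4090]  P^-=[0.2369]  S=[0.4269]  K=[0.5549]  nu=[-2.1290]  x^+=[2.2276]  P^+=[0.1054]
step 3: x^-=[2.3835]  P^-=[0.1807]  S=[0.3707]  K=[0.4875]  nu=[0.2765]  x^+=[2.5183]  P^+=[0.0926]

innov = [0.2765]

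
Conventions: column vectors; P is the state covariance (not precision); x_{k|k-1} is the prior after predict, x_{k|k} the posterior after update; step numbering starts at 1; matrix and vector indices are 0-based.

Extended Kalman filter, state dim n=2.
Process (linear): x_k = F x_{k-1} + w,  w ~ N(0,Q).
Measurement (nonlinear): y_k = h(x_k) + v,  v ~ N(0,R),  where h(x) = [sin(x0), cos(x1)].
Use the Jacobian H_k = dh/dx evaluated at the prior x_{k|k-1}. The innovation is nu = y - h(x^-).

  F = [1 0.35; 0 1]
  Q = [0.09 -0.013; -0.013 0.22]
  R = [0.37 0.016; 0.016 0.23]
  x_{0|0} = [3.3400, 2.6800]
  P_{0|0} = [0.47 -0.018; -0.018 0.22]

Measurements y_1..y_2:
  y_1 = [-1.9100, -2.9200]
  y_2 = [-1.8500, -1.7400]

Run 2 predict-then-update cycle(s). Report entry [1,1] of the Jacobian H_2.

step 1: x^-=[4.2780, 2.6800]  P^-=[0.5744 0.0460; 0.0460 0.4400]  H_jac=[-0.4209 0.0000; 0.0000 -0.4454]  S=[0.4717 0.0246; 0.0246 0.3173]  K=[-0.5111 -0.0249; -0.0088 -0.6170]  nu=[-1.0029, -2.0247]  x^+=[4.8410, 3.9380]  P^+=[0.4503 0.0312; 0.0312 0.3189]
step 2: x^-=[6.2193, 3.9380]  P^-=[0.6012 0.1298; 0.1298 0.5389]  H_jac=[0.9980 0.0000; 0.0000 0.7148]  S=[0.9688 0.1086; 0.1086 0.5054]  K=[0.6135 0.0518; 0.0495 0.7516]  nu=[-1.7862, -1.0407]  x^+=[5.0695, 3.0674]  P^+=[0.2283 0.0304; 0.0304 0.2429]

H_jac[1,1] = 0.7148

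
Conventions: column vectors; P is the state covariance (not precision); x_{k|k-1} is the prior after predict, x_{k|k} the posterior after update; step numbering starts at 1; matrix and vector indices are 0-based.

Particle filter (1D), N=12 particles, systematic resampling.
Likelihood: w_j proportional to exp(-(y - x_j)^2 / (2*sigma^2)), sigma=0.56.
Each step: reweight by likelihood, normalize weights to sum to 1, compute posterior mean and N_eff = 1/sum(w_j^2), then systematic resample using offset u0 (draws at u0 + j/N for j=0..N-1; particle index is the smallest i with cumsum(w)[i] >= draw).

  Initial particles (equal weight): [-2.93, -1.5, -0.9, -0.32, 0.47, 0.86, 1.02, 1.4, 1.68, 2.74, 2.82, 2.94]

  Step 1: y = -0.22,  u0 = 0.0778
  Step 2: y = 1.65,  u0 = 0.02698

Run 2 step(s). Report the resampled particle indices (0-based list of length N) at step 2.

resampled_idx = [8, 9, 10, 10, 10, 11, 11, 11, 11, 11, 11, 11]

step 1: w=[0.0000, 0.0324, 0.2113, 0.4346, 0.2067, 0.0688, 0.0381, 0.0067, 0.0014, 0.0000, 0.0000, 0.0000]  mean=-0.1710  Neff=3.5266  idx=[2, 2, 3, 3, 3, 3, 3, 3, 4, 4, 5, 7]
step 2: w=[0.0000, 0.0000, 0.0014, 0.0014, 0.0014, 0.0014, 0.0014, 0.0014, 0.0722, 0.0722, 0.2457, 0.6016]  mean=1.1188  Neff=2.3105  idx=[8, 9, 10, 10, 10, 11, 11, 11, 11, 11, 11, 11]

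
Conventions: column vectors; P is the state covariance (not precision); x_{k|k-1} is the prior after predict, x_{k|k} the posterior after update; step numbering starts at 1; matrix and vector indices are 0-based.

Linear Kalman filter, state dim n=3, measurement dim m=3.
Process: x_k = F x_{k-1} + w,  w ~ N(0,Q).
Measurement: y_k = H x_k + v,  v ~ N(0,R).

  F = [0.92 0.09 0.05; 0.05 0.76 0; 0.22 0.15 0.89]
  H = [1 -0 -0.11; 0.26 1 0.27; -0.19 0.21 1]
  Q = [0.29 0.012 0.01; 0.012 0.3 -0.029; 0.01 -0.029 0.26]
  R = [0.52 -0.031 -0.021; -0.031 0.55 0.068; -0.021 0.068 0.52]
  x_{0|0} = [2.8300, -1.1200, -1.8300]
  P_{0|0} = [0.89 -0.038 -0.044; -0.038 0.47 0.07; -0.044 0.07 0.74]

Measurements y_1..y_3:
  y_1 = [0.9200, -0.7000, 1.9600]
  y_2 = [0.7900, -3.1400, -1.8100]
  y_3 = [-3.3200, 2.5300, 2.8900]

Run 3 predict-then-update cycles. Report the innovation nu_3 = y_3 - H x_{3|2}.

innov = [-3.7998, 3.8543, 3.6126]

step 1: x^-=[2.4113, -0.7097, -1.1741]  P^-=[1.0392 0.0609 0.1930; 0.0609 0.5708 0.0731; 0.1930 0.0731 0.8988]  S=[1.5276 0.3120 -0.1092; 0.3120 1.3548 0.4885; -0.1092 0.4885 1.4339]  K=[0.6401 0.1320 0.0096; -0.0659 0.4776 -0.0412; 0.0997 0.0271 0.6102]  nu=[-1.6205, -0.3002, 3.7413]  x^+=[1.3703, -0.9005, 0.9393]  P^+=[0.3369 -0.0547 0.0760; -0.0547 0.2922 -0.0593; 0.0760 -0.0593 0.3440]
step 2: x^-=[1.2266, -0.6158, 1.0024]  P^-=[0.5758 0.0069 0.1467; 0.0069 0.4654 -0.0383; 0.1467 -0.0383 0.5657]  S=[1.0704 0.1484 -0.0405; 0.1484 1.0991 0.2793; -0.0405 0.2793 1.0546]  K=[0.5098 0.1022 0.0293; -0.0529 0.4389 -0.0631; 0.0986 -0.0033 0.5070]  nu=[-0.3263, -3.1137, -2.4500]  x^+=[0.6702, -1.8105, -0.2617]  P^+=[0.2693 -0.0472 0.0725; -0.0472 0.2692 -0.0674; 0.0725 -0.0674 0.2893]
step 3: x^-=[0.4405, -1.3425, -0.3570]  P^-=[0.5191 0.0072 0.1279; 0.0072 0.4526 -0.0459; 0.1279 -0.0459 0.5155]  S=[1.0172 0.1318 -0.0432; 0.1318 1.0721 0.2538; -0.0432 0.2538 1.0058]  K=[0.4848 0.0990 0.0264; -0.0468 0.4332 -0.0638; 0.0916 -0.0080 0.4848]  nu=[-3.7998, 3.8543, 3.6126]  x^+=[-0.9246, 0.2742, 1.0155]  P^+=[0.2560 -0.0437 0.0681; -0.0437 0.2647 -0.0667; 0.0681 -0.0667 0.2766]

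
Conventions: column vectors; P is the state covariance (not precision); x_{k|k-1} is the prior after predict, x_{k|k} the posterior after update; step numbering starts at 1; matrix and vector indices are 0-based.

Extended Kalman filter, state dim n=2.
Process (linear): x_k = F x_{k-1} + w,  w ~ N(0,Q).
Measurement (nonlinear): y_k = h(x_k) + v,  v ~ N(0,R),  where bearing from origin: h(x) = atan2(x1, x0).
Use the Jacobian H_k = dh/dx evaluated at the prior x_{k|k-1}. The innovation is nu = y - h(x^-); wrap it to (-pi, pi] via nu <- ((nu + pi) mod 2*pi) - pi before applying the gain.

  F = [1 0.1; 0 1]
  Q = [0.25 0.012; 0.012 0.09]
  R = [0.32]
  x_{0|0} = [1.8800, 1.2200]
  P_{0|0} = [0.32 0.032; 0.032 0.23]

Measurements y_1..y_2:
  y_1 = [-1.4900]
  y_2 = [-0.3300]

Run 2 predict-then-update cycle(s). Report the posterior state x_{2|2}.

x_post = [2.6697, 0.4781]

step 1: x^-=[2.0020, 1.2200]  P^-=[0.5787 0.0670; 0.0670 0.3200]  H_jac=[-0.2220 0.3642]  S=[0.3801]  K=[-0.2737; 0.2675]  nu=[-2.0373]  x^+=[2.5596, 0.6750]  P^+=[0.5502 0.0948; 0.0948 0.2928]
step 2: x^-=[2.6271, 0.6750]  P^-=[0.8221 0.1361; 0.1361 0.3828]  H_jac=[-0.0917 0.3571]  S=[0.3668]  K=[-0.0731; 0.3386]  nu=[-0.5815]  x^+=[2.6697, 0.4781]  P^+=[0.8202 0.1452; 0.1452 0.3407]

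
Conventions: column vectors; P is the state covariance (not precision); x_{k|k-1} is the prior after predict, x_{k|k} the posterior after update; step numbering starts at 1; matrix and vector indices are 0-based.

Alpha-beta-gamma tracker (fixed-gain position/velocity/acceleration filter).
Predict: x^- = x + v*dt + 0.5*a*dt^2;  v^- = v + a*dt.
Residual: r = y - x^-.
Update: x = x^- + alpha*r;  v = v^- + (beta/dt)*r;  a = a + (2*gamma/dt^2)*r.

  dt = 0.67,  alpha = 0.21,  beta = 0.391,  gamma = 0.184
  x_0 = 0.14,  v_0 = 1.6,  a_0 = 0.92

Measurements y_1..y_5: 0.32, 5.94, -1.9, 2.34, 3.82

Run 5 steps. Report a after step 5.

step 1: x_pred=1.4185  r=-1.0985  x^+=1.1878  v^+=1.5753  a^+=0.0195
step 2: x_pred=2.2477  r=3.6923  x^+=3.0230  v^+=3.7432  a^+=3.0464
step 3: x_pred=6.2147  r=-8.1147  x^+=4.5106  v^+=1.0486  a^+=-3.6059
step 4: x_pred=4.4039  r=-2.0639  x^+=3.9705  v^+=-2.5718  a^+=-5.2979
step 5: x_pred=1.0583  r=2.7617  x^+=1.6382  v^+=-4.5096  a^+=-3.0338

a_post = -3.0338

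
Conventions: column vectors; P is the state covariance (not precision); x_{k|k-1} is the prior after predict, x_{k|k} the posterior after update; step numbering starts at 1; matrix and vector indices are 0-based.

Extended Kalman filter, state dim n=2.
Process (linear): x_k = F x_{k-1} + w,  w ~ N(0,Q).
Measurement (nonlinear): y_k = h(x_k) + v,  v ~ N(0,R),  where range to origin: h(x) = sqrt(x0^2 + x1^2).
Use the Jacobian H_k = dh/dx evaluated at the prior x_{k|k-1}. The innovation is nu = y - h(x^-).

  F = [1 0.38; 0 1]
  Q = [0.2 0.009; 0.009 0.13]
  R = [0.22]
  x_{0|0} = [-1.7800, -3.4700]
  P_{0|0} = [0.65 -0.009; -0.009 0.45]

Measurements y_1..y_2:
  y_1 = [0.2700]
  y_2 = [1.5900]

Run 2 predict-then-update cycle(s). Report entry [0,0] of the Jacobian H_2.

H_jac[0,0] = -0.4801

step 1: x^-=[-3.0986, -3.4700]  P^-=[0.9081 0.1710; 0.1710 0.5800]  H_jac=[-0.6661 -0.7459]  S=[1.1155]  K=[-0.6566; -0.4899]  nu=[-4.3821]  x^+=[-0.2213, -1.3230]  P^+=[0.4272 -0.1878; -0.1878 0.3122]
step 2: x^-=[-0.7241, -1.3230]  P^-=[0.5296 -0.0602; -0.0602 0.4422]  H_jac=[-0.4801 -0.8772]  S=[0.6317]  K=[-0.3189; -0.5684]  nu=[0.0818]  x^+=[-0.7501, -1.3695]  P^+=[0.4653 -0.1747; -0.1747 0.2382]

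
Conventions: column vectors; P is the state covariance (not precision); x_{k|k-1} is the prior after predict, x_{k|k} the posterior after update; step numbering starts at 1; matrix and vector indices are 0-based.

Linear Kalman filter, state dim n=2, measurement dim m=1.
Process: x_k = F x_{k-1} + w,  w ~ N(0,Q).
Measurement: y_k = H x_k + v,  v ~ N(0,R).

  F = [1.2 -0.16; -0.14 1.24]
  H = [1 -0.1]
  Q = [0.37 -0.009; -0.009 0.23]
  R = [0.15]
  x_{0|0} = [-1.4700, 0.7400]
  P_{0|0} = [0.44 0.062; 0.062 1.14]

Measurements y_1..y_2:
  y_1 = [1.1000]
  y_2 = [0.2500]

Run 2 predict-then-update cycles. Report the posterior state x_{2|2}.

x_post = [0.4047, 0.3811]

step 1: x^-=[-1.8824, 1.1234]  P^-=[1.0090 -0.2155; -0.2155 1.9700]  S=[1.2218]  K=[0.8435; -0.3376]  nu=[3.0947]  x^+=[0.7279, 0.0787]  P^+=[0.1398 0.1324; 0.1324 1.8307]
step 2: x^-=[0.8609, -0.0044]  P^-=[0.5673 -0.1957; -0.1957 3.0017]  S=[0.7864]  K=[0.7462; -0.6305]  nu=[-0.6113]  x^+=[0.4047, 0.3811]  P^+=[0.1294 0.1743; 0.1743 2.6891]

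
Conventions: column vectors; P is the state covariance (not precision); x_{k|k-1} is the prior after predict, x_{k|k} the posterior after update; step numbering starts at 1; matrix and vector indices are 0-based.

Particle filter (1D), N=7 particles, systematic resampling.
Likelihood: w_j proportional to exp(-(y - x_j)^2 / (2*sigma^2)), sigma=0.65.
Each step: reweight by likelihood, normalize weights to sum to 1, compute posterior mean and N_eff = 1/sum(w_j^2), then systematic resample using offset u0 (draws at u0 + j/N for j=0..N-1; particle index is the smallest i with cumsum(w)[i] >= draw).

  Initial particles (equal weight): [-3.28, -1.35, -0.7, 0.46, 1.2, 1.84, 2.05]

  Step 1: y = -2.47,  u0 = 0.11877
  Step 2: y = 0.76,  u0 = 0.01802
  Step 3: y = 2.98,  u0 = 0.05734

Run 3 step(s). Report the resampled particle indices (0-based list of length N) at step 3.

resampled_idx = [1, 2, 3, 3, 4, 5, 6]

step 1: w=[0.6468, 0.3186, 0.0345, 0.0001, 0.0000, 0.0000, 0.0000]  mean=-2.5758  Neff=1.9191  idx=[0, 0, 0, 0, 1, 1, 2]
step 2: w=[0.0000, 0.0000, 0.0000, 0.0000, 0.0569, 0.0569, 0.8863]  mean=-0.7739  Neff=1.2628  idx=[4, 6, 6, 6, 6, 6, 6]
step 3: w=[0.0004, 0.1666, 0.1666, 0.1666, 0.1666, 0.1666, 0.1666]  mean=-0.7002  Neff=6.0042  idx=[1, 2, 3, 3, 4, 5, 6]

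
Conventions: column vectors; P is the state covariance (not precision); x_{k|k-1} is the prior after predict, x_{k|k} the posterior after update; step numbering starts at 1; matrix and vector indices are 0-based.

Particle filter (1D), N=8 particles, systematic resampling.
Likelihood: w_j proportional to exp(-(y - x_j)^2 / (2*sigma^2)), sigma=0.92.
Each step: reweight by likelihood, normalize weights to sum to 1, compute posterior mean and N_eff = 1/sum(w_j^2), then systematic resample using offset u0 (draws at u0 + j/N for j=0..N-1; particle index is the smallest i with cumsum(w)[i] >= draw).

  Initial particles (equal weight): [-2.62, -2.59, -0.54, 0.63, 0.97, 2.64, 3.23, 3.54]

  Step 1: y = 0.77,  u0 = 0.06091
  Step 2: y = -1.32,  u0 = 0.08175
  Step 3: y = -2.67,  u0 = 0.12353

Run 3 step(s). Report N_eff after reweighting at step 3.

step 1: w=[0.0005, 0.0005, 0.1454, 0.3960, 0.3913, 0.0508, 0.0112, 0.0043]  mean=0.7336  Neff=2.9955  idx=[2, 3, 3, 3, 4, 4, 4, 5]
step 2: w=[0.6065, 0.0919, 0.0919, 0.0919, 0.0392, 0.0392, 0.0392, 0.0001]  mean=-0.0394  Neff=2.5137  idx=[0, 0, 0, 0, 0, 2, 3, 5]
step 3: w=[0.1979, 0.1979, 0.1979, 0.1979, 0.1979, 0.0046, 0.0046, 0.0012]  mean=-0.5274  Neff=5.1048  idx=[0, 1, 1, 2, 3, 3, 4, 6]

N_eff = 5.1048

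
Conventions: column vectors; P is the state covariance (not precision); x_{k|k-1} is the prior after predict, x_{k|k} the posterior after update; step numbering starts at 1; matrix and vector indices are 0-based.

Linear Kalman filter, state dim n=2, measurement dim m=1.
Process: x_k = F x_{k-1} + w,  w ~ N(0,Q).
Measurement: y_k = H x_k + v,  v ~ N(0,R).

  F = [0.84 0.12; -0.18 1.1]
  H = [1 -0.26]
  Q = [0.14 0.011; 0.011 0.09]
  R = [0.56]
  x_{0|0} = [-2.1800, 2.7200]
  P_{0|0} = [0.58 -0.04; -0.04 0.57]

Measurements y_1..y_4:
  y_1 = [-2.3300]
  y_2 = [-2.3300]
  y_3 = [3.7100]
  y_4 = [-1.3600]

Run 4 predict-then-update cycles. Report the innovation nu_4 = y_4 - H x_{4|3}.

innov = [-1.9200]

step 1: x^-=[-1.5048, 3.3844]  P^-=[0.5494 -0.0376; -0.0376 0.8143]  S=[1.1840]  K=[0.4723; -0.2105]  nu=[0.0547]  x^+=[-1.4789, 3.3729]  P^+=[0.2853 0.0802; 0.0802 0.7618]
step 2: x^-=[-0.8376, 3.9764]  P^-=[0.3685 0.1408; 0.1408 0.9893]  S=[0.9221]  K=[0.3599; -0.1263]  nu=[-0.4586]  x^+=[-1.0026, 4.0343]  P^+=[0.2490 0.1827; 0.1827 0.9746]
step 3: x^-=[-0.3581, 4.6182]  P^-=[0.3666 0.2668; 0.2668 1.2050]  S=[0.8693]  K=[0.3419; -0.0534]  nu=[5.2688]  x^+=[1.4433, 4.3366]  P^+=[0.2650 0.2827; 0.2827 1.2025]
step 4: x^-=[1.7327, 4.5105]  P^-=[0.4013 0.3848; 0.3848 1.4417]  S=[0.8586]  K=[0.3508; 0.0116]  nu=[-1.9200]  x^+=[1.0592, 4.4882]  P^+=[0.2956 0.3813; 0.3813 1.4416]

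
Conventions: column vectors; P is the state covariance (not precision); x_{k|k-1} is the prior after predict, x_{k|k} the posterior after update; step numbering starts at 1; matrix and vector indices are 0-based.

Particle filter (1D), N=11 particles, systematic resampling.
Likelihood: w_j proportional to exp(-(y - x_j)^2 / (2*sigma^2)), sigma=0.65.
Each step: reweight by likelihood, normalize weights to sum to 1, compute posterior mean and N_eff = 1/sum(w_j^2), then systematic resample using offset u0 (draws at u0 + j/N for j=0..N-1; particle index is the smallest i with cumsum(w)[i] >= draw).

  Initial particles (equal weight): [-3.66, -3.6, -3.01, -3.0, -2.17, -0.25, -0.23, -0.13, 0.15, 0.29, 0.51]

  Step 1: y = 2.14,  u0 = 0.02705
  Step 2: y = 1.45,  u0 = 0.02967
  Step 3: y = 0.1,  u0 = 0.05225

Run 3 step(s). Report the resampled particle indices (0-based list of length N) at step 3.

resampled_idx = [0, 1, 2, 3, 4, 5, 6, 7, 8, 9, 10]

step 1: w=[0.0000, 0.0000, 0.0000, 0.0000, 0.0000, 0.0156, 0.0174, 0.0302, 0.1238, 0.2340, 0.5790]  mean=0.3699  Neff=2.4584  idx=[6, 8, 9, 9, 9, 10, 10, 10, 10, 10, 10]
step 2: w=[0.0123, 0.0468, 0.0704, 0.0704, 0.0704, 0.1216, 0.1216, 0.1216, 0.1216, 0.1216, 0.1216]  mean=0.4376  Neff=9.4377  idx=[1, 2, 4, 5, 6, 6, 7, 8, 9, 9, 10]
step 3: w=[0.1053, 0.1012, 0.1012, 0.0865, 0.0865, 0.0865, 0.0865, 0.0865, 0.0865, 0.0865, 0.0865]  mean=0.4276  Neff=10.9315  idx=[0, 1, 2, 3, 4, 5, 6, 7, 8, 9, 10]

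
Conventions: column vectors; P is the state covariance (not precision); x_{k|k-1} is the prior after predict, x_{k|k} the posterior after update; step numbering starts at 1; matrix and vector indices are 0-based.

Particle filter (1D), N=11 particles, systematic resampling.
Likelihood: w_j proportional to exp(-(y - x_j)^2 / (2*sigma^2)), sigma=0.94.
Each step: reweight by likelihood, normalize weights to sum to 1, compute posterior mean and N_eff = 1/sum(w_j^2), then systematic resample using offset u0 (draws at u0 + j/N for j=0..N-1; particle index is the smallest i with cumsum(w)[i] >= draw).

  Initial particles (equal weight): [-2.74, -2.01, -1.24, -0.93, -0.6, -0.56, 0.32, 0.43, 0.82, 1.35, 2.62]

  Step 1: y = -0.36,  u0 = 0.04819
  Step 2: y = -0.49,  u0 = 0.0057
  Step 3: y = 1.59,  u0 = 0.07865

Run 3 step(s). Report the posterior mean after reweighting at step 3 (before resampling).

post_mean = 0.1600

step 1: w=[0.0070, 0.0369, 0.1112, 0.1434, 0.1668, 0.1685, 0.1327, 0.1211, 0.0784, 0.0329, 0.0011]  mean=-0.3528  Neff=7.6898  idx=[2, 2, 3, 4, 4, 5, 5, 6, 7, 7, 8]
step 2: w=[0.0842, 0.0842, 0.1037, 0.1150, 0.1150, 0.1154, 0.1154, 0.0799, 0.0717, 0.0717, 0.0438]  mean=-0.4494  Neff=10.3520  idx=[0, 1, 2, 3, 3, 4, 5, 6, 7, 8, 9]
step 3: w=[0.0062, 0.0062, 0.0159, 0.0383, 0.0383, 0.0383, 0.0423, 0.0423, 0.2321, 0.2700, 0.2700]  mean=0.1600  Neff=4.8076  idx=[4, 6, 8, 8, 8, 9, 9, 9, 10, 10, 10]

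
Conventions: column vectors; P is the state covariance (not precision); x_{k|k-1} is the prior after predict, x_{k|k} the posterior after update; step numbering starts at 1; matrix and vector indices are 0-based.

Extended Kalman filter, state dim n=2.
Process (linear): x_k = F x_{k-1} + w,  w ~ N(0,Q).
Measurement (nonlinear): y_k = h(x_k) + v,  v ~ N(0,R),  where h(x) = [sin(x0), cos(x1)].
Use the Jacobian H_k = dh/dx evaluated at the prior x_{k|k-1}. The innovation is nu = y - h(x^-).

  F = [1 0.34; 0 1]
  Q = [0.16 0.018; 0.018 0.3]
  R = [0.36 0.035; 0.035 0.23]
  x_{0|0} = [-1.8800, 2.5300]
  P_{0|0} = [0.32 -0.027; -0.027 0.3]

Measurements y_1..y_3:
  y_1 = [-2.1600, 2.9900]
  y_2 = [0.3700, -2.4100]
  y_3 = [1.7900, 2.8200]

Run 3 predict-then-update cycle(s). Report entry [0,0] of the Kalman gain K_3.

step 1: x^-=[-1.0198, 2.5300]  P^-=[0.4963 0.0930; 0.0930 0.6000]  H_jac=[0.5235 0.0000; 0.0000 -0.5742]  S=[0.4960 0.0070; 0.0070 0.4278]  K=[0.5257 -0.1335; 0.1096 -0.8071]  nu=[-1.3080, 3.8087]  x^+=[-2.2158, -0.6874]  P^+=[0.3526 0.0214; 0.0214 0.3166]
step 2: x^-=[-2.4495, -0.6874]  P^-=[0.5638 0.1471; 0.1471 0.6166]  H_jac=[-0.7699 0.0000; 0.0000 0.6345]  S=[0.6942 -0.0368; -0.0368 0.4782]  K=[-0.6174 0.1476; -0.1202 0.8088]  nu=[1.0081, -3.1829]  x^+=[-3.5416, -3.3829]  P^+=[0.2820 0.0194; 0.0194 0.2866]
step 3: x^-=[-4.6918, -3.3829]  P^-=[0.4883 0.1349; 0.1349 0.5866]  H_jac=[-0.0206 0.0000; 0.0000 -0.2390]  S=[0.3602 0.0357; 0.0357 0.2635]  K=[-0.0160 -0.1202; 0.0456 -0.5382]  nu=[0.7902, 3.7910]  x^+=[-5.1600, -5.3873]  P^+=[0.4843 0.1180; 0.1180 0.5112]

K[0,0] = -0.0160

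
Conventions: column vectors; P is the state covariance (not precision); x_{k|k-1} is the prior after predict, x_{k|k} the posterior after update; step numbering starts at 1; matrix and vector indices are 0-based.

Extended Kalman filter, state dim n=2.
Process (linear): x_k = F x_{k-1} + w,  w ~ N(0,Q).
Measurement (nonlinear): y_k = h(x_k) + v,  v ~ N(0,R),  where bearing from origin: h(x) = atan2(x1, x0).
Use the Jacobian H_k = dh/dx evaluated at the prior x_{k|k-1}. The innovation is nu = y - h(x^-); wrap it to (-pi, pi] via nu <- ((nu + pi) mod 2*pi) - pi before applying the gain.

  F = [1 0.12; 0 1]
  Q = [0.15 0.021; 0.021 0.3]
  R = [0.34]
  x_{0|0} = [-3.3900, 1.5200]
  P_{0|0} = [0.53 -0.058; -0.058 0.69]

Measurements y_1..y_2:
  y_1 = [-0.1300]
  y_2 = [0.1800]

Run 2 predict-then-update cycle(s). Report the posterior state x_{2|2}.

x_post = [-1.2665, 4.1607]

step 1: x^-=[-3.2076, 1.5200]  P^-=[0.6760 0.0458; 0.0458 0.9900]  H_jac=[-0.1206 -0.2546]  S=[0.4168]  K=[-0.2236; -0.6179]  nu=[-2.8291]  x^+=[-2.5749, 3.2682]  P^+=[0.6552 -0.0118; -0.0118 0.8308]
step 2: x^-=[-2.1827, 3.2682]  P^-=[0.8143 0.1089; 0.1089 1.1308]  H_jac=[-0.2116 -0.1413]  S=[0.4056]  K=[-0.4628; -0.4509]  nu=[-1.9796]  x^+=[-1.2665, 4.1607]  P^+=[0.7274 0.0243; 0.0243 1.0484]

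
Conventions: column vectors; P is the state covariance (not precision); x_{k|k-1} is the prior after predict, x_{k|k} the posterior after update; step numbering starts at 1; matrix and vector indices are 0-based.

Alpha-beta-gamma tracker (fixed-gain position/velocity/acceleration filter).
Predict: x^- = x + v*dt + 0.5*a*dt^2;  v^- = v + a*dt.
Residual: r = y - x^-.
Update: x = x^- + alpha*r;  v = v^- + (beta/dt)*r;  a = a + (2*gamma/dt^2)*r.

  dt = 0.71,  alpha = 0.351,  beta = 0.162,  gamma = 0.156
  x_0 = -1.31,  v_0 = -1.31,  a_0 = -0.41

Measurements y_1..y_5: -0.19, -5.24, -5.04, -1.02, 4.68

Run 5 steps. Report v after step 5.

step 1: x_pred=-2.3434  r=2.1534  x^+=-1.5876  v^+=-1.1098  a^+=0.9228
step 2: x_pred=-2.1429  r=-3.0971  x^+=-3.2300  v^+=-1.1612  a^+=-0.9940
step 3: x_pred=-4.3050  r=-0.7350  x^+=-4.5630  v^+=-2.0347  a^+=-1.4490
step 4: x_pred=-6.3728  r=5.3528  x^+=-4.4940  v^+=-1.8421  a^+=1.8640
step 5: x_pred=-5.3320  r=10.0120  x^+=-1.8178  v^+=1.7658  a^+=8.0607

v_post = 1.7658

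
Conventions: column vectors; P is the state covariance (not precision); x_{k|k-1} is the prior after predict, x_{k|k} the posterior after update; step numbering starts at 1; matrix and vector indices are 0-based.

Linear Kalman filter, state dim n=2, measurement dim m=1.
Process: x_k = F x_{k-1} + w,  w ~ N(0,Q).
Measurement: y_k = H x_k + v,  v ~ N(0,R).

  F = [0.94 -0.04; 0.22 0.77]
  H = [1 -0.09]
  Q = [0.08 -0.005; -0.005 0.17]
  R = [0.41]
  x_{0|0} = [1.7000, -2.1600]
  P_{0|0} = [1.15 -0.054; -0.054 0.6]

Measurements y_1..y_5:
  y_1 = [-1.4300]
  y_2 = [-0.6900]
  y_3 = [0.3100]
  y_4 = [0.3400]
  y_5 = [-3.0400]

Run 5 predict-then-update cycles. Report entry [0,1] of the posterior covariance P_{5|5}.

step 1: x^-=[1.6844, -1.2892]  P^-=[1.1012 0.1757; 0.1757 0.5631]  S=[1.4841]  K=[0.7313; 0.0843]  nu=[-3.2304]  x^+=[-0.6781, -1.5614]  P^+=[0.3074 0.0843; 0.0843 0.5526]
step 2: x^-=[-0.5749, -1.3515]  P^-=[0.3462 0.1018; 0.1018 0.5411]  S=[0.7422]  K=[0.4541; 0.0716]  nu=[-0.2367]  x^+=[-0.6824, -1.3684]  P^+=[0.1932 0.0777; 0.0777 0.5372]
step 3: x^-=[-0.5867, -1.2038]  P^-=[0.2457 0.0739; 0.0739 0.5242]  S=[0.6466]  K=[0.3697; 0.0414]  nu=[0.7884]  x^+=[-0.2953, -1.1712]  P^+=[0.1573 0.0641; 0.0641 0.5231]
step 4: x^-=[-0.2307, -0.9668]  P^-=[0.2150 0.0572; 0.0572 0.5095]  S=[0.6189]  K=[0.3391; 0.0184]  nu=[0.4837]  x^+=[-0.0667, -0.9579]  P^+=[0.1439 0.0534; 0.0534 0.5093]
step 5: x^-=[-0.0244, -0.7522]  P^-=[0.2039 0.0472; 0.0472 0.4970]  S=[0.6094]  K=[0.3276; 0.0041]  nu=[-3.0833]  x^+=[-1.0345, -0.7648]  P^+=[0.1385 0.0464; 0.0464 0.4970]

P_post[0,1] = 0.0464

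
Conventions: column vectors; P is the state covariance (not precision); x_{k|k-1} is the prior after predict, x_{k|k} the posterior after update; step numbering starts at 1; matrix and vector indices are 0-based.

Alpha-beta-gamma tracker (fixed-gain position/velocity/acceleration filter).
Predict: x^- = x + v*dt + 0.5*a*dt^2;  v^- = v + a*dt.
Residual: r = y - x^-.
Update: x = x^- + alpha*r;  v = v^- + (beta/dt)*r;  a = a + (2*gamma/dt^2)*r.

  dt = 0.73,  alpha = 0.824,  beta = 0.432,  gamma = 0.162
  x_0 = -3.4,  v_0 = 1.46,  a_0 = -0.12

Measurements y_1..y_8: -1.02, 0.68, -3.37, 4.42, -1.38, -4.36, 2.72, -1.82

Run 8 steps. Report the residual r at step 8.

step 1: x_pred=-2.3662  r=1.3462  x^+=-1.2569  v^+=2.1690  a^+=0.6985
step 2: x_pred=0.5126  r=0.1674  x^+=0.6505  v^+=2.7780  a^+=0.8003
step 3: x_pred=2.8917  r=-6.2617  x^+=-2.2679  v^+=-0.3434  a^+=-3.0068
step 4: x_pred=-3.3198  r=7.7398  x^+=3.0578  v^+=2.0419  a^+=1.6989
step 5: x_pred=5.0011  r=-6.3811  x^+=-0.2569  v^+=-0.4941  a^+=-2.1807
step 6: x_pred=-1.1987  r=-3.1613  x^+=-3.8036  v^+=-3.9568  a^+=-4.1028
step 7: x_pred=-7.7853  r=10.5053  x^+=0.8711  v^+=-0.7351  a^+=2.2843
step 8: x_pred=0.9431  r=-2.7631  x^+=-1.3337  v^+=-0.7027  a^+=0.6044

resid = -2.7631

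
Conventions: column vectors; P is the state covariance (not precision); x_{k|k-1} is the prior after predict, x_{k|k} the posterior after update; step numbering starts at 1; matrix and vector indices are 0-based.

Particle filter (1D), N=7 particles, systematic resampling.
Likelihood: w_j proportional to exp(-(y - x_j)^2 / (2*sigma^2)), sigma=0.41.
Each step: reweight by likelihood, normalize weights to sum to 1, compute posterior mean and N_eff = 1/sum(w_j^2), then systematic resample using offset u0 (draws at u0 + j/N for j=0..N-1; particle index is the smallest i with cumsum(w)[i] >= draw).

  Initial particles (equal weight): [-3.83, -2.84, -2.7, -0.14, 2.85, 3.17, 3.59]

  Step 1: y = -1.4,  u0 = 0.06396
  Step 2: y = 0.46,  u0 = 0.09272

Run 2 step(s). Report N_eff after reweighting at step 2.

N_eff = 3.0000

step 1: w=[0.0000, 0.1194, 0.3738, 0.5068, 0.0000, 0.0000, 0.0000]  mean=-1.4192  Neff=2.4341  idx=[1, 2, 2, 2, 3, 3, 3]
step 2: w=[0.0000, 0.0000, 0.0000, 0.0000, 0.3333, 0.3333, 0.3333]  mean=-0.1400  Neff=3.0000  idx=[4, 4, 5, 5, 5, 6, 6]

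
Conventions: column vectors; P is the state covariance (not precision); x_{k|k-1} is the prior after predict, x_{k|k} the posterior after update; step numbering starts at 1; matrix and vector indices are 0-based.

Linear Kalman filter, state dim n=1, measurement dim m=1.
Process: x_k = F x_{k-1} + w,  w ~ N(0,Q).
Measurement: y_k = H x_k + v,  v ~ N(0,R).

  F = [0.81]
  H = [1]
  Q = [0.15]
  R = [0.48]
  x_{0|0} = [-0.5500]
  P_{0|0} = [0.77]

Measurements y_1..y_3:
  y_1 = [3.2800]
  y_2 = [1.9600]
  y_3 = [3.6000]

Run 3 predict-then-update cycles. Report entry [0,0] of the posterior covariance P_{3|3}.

P_post[0,0] = 0.1763

step 1: x^-=[-0.4455]  P^-=[0.6552]  S=[1.1352]  K=[0.5772]  nu=[3.7255]  x^+=[1.7047]  P^+=[0.2770]
step 2: x^-=[1.3808]  P^-=[0.3318]  S=[0.8118]  K=[0.4087]  nu=[0.5792]  x^+=[1.6175]  P^+=[0.1962]
step 3: x^-=[1.3102]  P^-=[0.2787]  S=[0.7587]  K=[0.3673]  nu=[2.2898]  x^+=[2.1514]  P^+=[0.1763]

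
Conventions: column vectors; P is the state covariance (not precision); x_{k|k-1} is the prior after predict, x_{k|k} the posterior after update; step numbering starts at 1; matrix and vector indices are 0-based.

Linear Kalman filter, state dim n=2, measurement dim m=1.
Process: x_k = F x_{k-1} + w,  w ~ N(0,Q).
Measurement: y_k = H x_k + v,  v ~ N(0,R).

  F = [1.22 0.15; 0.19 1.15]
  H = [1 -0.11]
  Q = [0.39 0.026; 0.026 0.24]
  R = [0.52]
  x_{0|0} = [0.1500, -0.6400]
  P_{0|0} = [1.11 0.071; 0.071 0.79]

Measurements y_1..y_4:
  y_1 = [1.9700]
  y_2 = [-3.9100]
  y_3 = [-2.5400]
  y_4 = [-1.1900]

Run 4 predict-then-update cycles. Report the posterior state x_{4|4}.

step 1: x^-=[0.0870, -0.7075]  P^-=[2.0859 0.5212; 0.5212 1.3559]  S=[2.5076]  K=[0.8090; 0.1484]  nu=[1.8052]  x^+=[1.5473, -0.4397]  P^+=[0.4449 0.2202; 0.2202 1.3007]
step 2: x^-=[1.8218, -0.2116]  P^-=[1.1620 0.6687; 0.6687 2.0724]  S=[1.5600]  K=[0.6977; 0.2826]  nu=[-5.7550]  x^+=[-2.1938, -1.8377]  P^+=[0.4026 0.3612; 0.3612 1.9479]
step 3: x^-=[-2.9521, -2.5302]  P^-=[1.1652 0.9724; 0.9724 2.9885]  S=[1.5074]  K=[0.7020; 0.4270]  nu=[0.1337]  x^+=[-2.8582, -2.4731]  P^+=[0.4223 0.5205; 0.5205 2.7136]
step 4: x^-=[-3.8579, -3.3871]  P^-=[1.2701 1.3371; 1.3371 4.0715]  S=[1.5452]  K=[0.7268; 0.5755]  nu=[2.2954]  x^+=[-2.1897, -2.0661]  P^+=[0.4539 0.6908; 0.6908 3.5597]

x_post = [-2.1897, -2.0661]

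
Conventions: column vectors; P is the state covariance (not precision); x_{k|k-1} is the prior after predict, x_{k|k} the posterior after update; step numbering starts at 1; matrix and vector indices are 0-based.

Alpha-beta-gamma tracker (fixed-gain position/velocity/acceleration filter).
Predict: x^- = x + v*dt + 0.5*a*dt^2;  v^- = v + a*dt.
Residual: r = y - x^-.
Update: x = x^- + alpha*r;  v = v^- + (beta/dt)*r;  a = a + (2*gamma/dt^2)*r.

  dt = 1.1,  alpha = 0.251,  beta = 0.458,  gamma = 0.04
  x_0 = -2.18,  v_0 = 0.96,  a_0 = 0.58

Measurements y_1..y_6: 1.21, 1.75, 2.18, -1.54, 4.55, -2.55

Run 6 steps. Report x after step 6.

step 1: x_pred=-0.7731  r=1.9831  x^+=-0.2753  v^+=2.4237  a^+=0.7111
step 2: x_pred=2.8209  r=-1.0709  x^+=2.5521  v^+=2.7600  a^+=0.6403
step 3: x_pred=5.9755  r=-3.7955  x^+=5.0229  v^+=1.8840  a^+=0.3894
step 4: x_pred=7.3309  r=-8.8709  x^+=5.1043  v^+=-1.3812  a^+=-0.1971
step 5: x_pred=3.4657  r=1.0843  x^+=3.7379  v^+=-1.1466  a^+=-0.1255
step 6: x_pred=2.4007  r=-4.9507  x^+=1.1581  v^+=-3.3459  a^+=-0.4528

x_post = 1.1581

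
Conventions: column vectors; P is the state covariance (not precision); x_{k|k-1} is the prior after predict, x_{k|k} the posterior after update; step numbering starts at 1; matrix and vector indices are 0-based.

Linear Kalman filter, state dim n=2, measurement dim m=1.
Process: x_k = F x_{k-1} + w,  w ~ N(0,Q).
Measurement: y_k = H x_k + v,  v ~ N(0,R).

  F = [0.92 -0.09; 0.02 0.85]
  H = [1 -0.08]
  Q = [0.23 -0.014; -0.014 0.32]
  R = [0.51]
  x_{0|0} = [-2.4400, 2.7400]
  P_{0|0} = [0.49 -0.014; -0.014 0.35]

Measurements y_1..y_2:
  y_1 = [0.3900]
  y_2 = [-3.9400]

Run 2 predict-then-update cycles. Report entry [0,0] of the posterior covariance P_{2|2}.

P_post[0,0] = 0.2451

step 1: x^-=[-2.4914, 2.2802]  P^-=[0.6499 -0.0427; -0.0427 0.5726]  S=[1.1704]  K=[0.5582; -0.0756]  nu=[3.0638]  x^+=[-0.7812, 2.0486]  P^+=[0.2852 0.0067; 0.0067 0.5659]
step 2: x^-=[-0.9031, 1.7256]  P^-=[0.4749 -0.0468; -0.0468 0.7292]  S=[0.9970]  K=[0.4800; -0.1055]  nu=[-2.8989]  x^+=[-2.2947, 2.0314]  P^+=[0.2451 0.0037; 0.0037 0.7181]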